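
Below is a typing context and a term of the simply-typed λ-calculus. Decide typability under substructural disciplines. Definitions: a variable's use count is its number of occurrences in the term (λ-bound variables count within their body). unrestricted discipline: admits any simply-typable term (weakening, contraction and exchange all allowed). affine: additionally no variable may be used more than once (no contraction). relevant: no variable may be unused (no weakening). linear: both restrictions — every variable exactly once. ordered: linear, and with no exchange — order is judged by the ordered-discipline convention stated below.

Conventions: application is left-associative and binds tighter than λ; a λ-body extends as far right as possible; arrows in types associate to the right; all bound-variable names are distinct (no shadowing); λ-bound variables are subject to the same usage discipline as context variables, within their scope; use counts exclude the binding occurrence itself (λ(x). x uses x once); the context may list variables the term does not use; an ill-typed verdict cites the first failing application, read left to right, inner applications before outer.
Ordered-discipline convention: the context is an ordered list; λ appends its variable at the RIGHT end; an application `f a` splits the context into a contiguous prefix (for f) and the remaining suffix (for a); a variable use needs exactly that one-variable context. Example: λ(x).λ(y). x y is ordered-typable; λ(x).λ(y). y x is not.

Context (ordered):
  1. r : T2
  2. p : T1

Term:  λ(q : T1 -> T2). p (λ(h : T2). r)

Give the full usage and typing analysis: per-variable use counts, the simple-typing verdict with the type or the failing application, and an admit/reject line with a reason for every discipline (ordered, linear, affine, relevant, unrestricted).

counts: r: 1, p: 1, q [bound]: 0, h [bound]: 0
use order (left to right): p, r
typing: ill-typed: non-function type T1 applied to an argument
ordered: ✗ — a type mismatch blocks all five
linear: ✗ — the type mismatch rejects it
affine: ✗ — not simply typable
relevant: ✗ — fails simple typing
unrestricted: ✗ — a type mismatch blocks all five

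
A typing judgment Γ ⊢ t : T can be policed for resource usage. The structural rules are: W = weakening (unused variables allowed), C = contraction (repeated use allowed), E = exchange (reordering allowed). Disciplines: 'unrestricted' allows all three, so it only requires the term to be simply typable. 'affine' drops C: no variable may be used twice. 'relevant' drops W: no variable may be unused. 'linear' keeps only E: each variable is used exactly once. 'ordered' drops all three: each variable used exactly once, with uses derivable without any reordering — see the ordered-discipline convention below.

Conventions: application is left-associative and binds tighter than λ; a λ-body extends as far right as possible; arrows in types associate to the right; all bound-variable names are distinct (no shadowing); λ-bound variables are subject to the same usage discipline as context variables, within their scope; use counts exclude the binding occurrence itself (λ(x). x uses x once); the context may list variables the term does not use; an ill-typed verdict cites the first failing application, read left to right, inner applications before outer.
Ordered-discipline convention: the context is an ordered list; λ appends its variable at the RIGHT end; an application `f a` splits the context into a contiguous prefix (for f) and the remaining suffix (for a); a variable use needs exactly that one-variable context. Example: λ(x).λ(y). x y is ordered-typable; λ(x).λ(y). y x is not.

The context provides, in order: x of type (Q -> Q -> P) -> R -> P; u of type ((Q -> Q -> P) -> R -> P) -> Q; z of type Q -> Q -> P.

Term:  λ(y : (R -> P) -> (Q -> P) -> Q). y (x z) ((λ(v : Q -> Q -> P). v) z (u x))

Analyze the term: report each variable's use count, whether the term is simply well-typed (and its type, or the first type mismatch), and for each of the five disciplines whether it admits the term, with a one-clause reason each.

counts: x=2, u=1, z=2, y [bound]=1, v [bound]=1
use order (left to right): y, x, z, v, z, u, x
typing: ✓ — ((R -> P) -> (Q -> P) -> Q) -> Q
ordered: ✗ — needs contraction — x ×2, z ×2
linear: ✗ — needs contraction — x ×2, z ×2
affine: ✗ — needs contraction — x ×2, z ×2
relevant: ✓ — x, u, z, y, v: all used, weakening unneeded
unrestricted: ✓ — well-typed at ((R -> P) -> (Q -> P) -> Q) -> Q; no restrictions here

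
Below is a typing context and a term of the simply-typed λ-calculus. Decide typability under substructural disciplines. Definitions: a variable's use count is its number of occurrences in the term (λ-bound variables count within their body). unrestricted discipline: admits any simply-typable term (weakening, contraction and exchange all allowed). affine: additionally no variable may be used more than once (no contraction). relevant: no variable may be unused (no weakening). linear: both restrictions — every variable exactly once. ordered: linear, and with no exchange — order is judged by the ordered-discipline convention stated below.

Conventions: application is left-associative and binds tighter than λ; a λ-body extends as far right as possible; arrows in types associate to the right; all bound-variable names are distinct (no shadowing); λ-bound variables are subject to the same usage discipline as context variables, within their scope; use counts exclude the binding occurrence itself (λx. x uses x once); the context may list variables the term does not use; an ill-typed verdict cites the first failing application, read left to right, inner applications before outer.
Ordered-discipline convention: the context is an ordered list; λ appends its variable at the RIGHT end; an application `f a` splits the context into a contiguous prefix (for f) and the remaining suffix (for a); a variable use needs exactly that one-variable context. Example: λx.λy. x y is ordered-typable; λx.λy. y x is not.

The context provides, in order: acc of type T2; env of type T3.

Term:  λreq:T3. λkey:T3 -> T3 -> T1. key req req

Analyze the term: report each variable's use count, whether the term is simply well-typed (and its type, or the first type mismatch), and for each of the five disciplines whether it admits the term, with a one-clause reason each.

usage: acc: 0×, env: 0×, req [bound]: 2×, key [bound]: 1×
uses in reading order: key, req, req
typing: ✓ — T3 -> (T3 -> T3 -> T1) -> T1
ordered: ✗, needs contraction — req ×2; acc, env left unused
linear: ✗, needs contraction — req ×2; acc, env left unused
affine: ✗, needs contraction — req ×2
relevant: ✗, acc, env left unused
unrestricted: ✓, typability at T3 -> (T3 -> T3 -> T1) -> T1 is all that's needed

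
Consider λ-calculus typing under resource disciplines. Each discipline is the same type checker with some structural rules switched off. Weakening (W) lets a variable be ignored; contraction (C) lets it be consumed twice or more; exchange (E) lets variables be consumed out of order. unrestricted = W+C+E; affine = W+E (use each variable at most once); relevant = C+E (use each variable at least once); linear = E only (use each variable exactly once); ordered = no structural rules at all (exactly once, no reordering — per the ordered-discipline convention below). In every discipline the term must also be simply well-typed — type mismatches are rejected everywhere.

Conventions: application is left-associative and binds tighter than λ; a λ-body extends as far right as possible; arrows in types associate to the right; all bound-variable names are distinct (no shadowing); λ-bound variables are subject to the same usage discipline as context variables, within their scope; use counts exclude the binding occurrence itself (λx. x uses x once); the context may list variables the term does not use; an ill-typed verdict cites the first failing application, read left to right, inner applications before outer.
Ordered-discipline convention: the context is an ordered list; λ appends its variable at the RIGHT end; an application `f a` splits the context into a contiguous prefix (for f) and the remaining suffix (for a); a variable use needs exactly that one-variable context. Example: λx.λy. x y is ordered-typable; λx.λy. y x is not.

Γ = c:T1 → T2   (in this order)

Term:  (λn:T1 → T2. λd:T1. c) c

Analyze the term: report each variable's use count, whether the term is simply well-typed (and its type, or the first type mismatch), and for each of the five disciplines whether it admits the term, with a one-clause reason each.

use counts: c=2, n [bound]=0, d [bound]=0
use order (left to right): c, c
typing: ✓ — T1 → T1 → T2
ordered: ✗ — uses contraction: c ×2; n, d left unused
linear: ✗ — uses contraction: c ×2; n, d left unused
affine: ✗ — uses contraction: c ×2
relevant: ✗ — n, d left unused
unrestricted: ✓ — typability at T1 → T1 → T2 is all that's needed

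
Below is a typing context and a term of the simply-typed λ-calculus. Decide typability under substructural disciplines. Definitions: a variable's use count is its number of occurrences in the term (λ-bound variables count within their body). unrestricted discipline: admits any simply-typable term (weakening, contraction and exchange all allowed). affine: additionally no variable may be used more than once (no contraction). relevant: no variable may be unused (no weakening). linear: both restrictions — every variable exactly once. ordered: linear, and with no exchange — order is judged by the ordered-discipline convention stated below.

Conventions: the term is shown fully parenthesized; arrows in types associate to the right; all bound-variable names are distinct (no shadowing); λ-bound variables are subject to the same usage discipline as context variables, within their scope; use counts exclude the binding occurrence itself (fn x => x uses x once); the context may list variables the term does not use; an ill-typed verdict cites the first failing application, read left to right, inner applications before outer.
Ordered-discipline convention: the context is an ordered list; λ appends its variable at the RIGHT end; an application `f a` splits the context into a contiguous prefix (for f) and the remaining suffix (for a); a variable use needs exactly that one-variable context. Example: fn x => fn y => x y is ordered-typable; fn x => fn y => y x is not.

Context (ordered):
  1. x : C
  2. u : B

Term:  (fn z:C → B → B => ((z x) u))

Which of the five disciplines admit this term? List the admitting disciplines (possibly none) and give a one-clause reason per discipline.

accepted by: linear, affine, relevant, unrestricted
variable uses: x: 1×; u: 1×; z (bound): 1×
order of uses: z, x, u
typing: the term checks, with type (C → B → B) → B
ordered ✗ (no contiguous prefix/suffix split fits z, x, u)
linear ✓ (each of x, u, z used exactly once)
affine ✓ (no duplicate uses among x, u, z)
relevant ✓ (none of x, u, z goes unused)
unrestricted ✓ (type-checks ((C → B → B) → B) and nothing is barred)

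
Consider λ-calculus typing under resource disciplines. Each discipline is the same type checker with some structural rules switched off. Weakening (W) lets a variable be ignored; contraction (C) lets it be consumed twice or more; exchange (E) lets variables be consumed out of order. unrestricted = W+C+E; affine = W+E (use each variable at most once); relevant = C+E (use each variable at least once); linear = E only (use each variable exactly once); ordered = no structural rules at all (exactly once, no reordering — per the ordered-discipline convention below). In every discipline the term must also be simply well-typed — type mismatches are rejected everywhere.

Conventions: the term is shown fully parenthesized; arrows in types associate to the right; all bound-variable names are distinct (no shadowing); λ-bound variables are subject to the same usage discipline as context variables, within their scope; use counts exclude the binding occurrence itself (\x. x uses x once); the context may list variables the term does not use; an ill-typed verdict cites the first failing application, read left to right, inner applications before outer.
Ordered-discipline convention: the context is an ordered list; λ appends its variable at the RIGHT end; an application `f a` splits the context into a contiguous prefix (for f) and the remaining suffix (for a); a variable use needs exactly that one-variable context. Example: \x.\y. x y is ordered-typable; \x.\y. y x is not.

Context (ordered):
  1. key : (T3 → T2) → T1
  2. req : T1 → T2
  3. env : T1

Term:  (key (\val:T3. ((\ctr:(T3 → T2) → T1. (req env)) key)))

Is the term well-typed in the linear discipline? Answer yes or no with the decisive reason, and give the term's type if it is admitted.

no — key ×2 used more than once (contraction); unused: val, ctr — weakening required
use counts: key=2; req=1; env=1; val [bound]=0; ctr [bound]=0
use order (left to right): key, req, env, key
typing: well-typed — term : T1
summary: ordered ✗; linear ✗; affine ✗; relevant ✗; unrestricted ✓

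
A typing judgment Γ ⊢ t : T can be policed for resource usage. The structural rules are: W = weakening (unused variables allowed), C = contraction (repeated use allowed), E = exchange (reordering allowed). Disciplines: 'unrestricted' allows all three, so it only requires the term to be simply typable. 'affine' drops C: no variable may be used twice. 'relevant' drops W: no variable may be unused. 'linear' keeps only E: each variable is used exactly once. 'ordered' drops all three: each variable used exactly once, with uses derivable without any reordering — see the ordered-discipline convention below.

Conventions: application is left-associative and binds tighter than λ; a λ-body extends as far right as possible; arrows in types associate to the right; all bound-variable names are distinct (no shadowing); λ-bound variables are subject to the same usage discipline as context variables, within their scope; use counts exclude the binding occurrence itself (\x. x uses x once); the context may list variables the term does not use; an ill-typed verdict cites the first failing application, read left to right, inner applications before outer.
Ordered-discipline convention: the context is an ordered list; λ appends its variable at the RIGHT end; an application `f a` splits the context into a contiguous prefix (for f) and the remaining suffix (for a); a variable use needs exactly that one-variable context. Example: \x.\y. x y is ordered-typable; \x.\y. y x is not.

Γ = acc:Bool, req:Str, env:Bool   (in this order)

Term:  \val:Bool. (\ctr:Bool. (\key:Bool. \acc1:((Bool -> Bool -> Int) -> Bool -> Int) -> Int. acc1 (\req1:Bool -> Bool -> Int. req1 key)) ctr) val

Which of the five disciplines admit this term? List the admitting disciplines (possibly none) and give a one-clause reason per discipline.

accepted by: affine, unrestricted
counts: acc ×0, req ×0, env ×0, val (λ-bound) ×1, ctr (λ-bound) ×1, key (λ-bound) ×1, acc1 (λ-bound) ×1, req1 (λ-bound) ×1
order of uses: acc1, req1, key, ctr, val
typing: well-typed at Bool -> (((Bool -> Bool -> Int) -> Bool -> Int) -> Int) -> Int
ordered: ✗, acc, req, env never used (weakening)
linear: ✗, acc, req, env never used (weakening)
affine: ✓, no duplicate uses among acc, req, env, val, ctr, key, acc1, req1
relevant: ✗, acc, req, env never used (weakening)
unrestricted: ✓, simply typable at Bool -> (((Bool -> Bool -> Int) -> Bool -> Int) -> Int) -> Int; W, C, E all held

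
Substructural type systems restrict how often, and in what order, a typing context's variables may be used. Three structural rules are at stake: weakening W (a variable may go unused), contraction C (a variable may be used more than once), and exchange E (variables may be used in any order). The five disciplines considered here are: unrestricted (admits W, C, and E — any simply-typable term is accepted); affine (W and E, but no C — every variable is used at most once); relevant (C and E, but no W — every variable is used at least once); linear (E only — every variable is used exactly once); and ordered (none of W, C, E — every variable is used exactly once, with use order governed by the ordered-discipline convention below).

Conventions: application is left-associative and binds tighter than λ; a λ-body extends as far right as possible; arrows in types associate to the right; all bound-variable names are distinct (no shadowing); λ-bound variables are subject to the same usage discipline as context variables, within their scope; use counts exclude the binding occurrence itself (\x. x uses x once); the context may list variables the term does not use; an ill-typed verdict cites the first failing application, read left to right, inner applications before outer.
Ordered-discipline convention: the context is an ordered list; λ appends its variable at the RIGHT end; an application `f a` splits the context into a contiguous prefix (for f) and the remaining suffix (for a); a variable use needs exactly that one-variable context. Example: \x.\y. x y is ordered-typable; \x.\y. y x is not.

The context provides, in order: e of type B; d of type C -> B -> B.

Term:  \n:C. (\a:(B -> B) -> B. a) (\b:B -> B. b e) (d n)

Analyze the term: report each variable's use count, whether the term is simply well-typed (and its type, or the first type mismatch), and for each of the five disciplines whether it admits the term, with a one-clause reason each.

use counts: e: 1; d: 1; n [bound]: 1; a [bound]: 1; b [bound]: 1
use order (left to right): a, b, e, d, n
typing: well-typed — term : C -> B
ordered: ✗, needs exchange: uses follow a, b, e, d, n
linear: ✓, single use per variable (e, d, n, a, b)
affine: ✓, e, d, n, a, b: no repeats, contraction unneeded
relevant: ✓, at least one use each (e, d, n, a, b)
unrestricted: ✓, typability at C -> B is all that's needed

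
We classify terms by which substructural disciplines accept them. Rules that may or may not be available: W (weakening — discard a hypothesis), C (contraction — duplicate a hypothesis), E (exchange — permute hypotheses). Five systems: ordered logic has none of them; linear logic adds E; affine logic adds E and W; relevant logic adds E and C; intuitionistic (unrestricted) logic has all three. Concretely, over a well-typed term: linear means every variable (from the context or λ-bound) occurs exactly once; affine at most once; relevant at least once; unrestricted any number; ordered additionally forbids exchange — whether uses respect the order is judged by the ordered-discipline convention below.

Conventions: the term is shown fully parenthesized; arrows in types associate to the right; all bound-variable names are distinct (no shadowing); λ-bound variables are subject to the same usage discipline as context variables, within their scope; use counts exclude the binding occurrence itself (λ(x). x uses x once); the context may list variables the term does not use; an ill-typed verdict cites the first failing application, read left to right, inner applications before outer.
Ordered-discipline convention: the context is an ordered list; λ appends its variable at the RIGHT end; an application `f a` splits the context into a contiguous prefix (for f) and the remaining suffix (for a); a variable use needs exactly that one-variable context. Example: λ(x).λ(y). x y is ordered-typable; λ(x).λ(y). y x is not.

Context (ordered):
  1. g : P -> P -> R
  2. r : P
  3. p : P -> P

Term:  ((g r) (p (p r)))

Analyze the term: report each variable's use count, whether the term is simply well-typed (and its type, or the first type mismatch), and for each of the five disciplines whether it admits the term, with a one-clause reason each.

variable uses: g=1, r=2, p=2
use order (left to right): g, r, p, p, r
typing: ✓ — R
ordered: ✗ — needs contraction — r ×2, p ×2
linear: ✗ — needs contraction — r ×2, p ×2
affine: ✗ — needs contraction — r ×2, p ×2
relevant: ✓ — every one of g, r, p appears
unrestricted: ✓ — well-typed at R; no restrictions here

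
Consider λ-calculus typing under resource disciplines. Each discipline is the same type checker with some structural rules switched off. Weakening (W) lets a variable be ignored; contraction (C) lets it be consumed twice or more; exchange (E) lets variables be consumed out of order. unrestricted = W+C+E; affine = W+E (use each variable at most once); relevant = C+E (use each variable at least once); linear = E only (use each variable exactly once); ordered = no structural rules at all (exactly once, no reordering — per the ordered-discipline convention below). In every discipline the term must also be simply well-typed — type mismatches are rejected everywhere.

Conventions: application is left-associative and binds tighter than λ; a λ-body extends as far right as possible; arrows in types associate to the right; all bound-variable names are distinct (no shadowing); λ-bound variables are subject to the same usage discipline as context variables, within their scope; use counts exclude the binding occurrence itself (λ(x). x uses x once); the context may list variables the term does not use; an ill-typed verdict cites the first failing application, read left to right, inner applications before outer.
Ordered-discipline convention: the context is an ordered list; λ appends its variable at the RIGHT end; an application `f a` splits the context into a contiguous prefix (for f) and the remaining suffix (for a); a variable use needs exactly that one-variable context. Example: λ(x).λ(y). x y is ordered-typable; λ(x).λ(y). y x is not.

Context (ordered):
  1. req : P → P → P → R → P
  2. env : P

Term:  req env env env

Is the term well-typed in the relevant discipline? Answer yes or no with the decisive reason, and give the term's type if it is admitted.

yes — none of req, env goes unused; term : R → P
usage: req=1, env=3
use order (left to right): req, env, env, env
typing: well-typed at R → P
across the five disciplines: ordered ✗, linear ✗, affine ✗, relevant ✓, unrestricted ✓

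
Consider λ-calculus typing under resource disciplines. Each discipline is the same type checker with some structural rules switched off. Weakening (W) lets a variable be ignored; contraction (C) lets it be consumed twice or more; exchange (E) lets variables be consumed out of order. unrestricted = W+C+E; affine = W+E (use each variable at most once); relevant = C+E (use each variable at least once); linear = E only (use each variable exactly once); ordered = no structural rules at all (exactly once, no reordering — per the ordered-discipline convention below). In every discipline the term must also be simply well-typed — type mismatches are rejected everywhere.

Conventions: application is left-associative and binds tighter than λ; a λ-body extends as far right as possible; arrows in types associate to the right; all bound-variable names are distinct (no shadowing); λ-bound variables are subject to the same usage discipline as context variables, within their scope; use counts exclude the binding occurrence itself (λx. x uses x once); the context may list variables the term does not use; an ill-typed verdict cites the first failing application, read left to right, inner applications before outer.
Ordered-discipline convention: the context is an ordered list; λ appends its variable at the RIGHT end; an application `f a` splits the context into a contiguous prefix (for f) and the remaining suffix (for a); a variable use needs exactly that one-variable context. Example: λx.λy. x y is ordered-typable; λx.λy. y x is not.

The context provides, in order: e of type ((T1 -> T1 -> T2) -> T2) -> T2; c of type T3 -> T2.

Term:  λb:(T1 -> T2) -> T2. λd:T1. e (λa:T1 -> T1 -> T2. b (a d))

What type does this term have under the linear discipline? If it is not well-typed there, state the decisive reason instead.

not well-typed under linear — c never used (weakening)
variable uses: e: 1; c: 0; b (bound): 1; d (bound): 1; a (bound): 1
uses in reading order: e, b, a, d
typing: the term checks, with type ((T1 -> T2) -> T2) -> T1 -> T2
per-discipline verdicts: ordered ✗ · linear ✗ · affine ✓ · relevant ✗ · unrestricted ✓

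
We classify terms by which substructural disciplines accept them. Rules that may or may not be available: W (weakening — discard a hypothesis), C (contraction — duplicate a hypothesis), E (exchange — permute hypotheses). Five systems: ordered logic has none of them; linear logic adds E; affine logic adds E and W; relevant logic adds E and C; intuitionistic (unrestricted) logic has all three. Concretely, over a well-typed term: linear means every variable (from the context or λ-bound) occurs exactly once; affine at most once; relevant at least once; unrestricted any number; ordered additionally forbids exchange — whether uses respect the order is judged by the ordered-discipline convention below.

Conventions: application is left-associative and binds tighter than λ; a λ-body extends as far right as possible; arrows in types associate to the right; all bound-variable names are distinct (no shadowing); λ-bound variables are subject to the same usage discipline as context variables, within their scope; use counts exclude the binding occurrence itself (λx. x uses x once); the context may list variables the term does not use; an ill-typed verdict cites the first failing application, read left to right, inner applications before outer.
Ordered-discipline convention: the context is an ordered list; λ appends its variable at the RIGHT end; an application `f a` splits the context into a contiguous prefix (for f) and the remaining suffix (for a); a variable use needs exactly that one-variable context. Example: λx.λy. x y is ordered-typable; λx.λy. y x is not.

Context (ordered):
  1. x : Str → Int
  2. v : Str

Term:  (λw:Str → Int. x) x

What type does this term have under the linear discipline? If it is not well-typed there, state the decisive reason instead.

not well-typed under linear — needs contraction — x ×2; v, w left unused
usage: x: 2; v: 0; w (λ-bound): 0
left-to-right use order: x, x
typing: well-typed at Str → Int
across the five disciplines: ordered ✗ · linear ✗ · affine ✗ · relevant ✗ · unrestricted ✓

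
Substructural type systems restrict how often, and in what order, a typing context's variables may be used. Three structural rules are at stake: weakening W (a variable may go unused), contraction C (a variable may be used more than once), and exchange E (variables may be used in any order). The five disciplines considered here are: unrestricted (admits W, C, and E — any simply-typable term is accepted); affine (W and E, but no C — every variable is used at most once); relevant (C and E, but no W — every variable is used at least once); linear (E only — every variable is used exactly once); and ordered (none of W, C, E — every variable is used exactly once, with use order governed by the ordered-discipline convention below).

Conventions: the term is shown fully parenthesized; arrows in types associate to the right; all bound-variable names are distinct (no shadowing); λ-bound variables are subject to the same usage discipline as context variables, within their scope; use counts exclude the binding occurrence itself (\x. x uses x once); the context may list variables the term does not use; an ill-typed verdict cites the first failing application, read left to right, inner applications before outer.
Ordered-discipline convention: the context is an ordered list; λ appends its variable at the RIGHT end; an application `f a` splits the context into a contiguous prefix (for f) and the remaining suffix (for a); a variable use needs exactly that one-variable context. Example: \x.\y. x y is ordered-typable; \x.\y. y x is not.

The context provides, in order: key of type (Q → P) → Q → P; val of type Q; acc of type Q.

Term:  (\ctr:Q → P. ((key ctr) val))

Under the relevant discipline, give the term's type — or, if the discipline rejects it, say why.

not well-typed under relevant — acc never used (weakening)
counts: key=1, val=1, acc=0, ctr [bound]=1
uses in reading order: key, ctr, val
typing: ✓ — (Q → P) → P
all disciplines: ordered ✗, linear ✗, affine ✓, relevant ✗, unrestricted ✓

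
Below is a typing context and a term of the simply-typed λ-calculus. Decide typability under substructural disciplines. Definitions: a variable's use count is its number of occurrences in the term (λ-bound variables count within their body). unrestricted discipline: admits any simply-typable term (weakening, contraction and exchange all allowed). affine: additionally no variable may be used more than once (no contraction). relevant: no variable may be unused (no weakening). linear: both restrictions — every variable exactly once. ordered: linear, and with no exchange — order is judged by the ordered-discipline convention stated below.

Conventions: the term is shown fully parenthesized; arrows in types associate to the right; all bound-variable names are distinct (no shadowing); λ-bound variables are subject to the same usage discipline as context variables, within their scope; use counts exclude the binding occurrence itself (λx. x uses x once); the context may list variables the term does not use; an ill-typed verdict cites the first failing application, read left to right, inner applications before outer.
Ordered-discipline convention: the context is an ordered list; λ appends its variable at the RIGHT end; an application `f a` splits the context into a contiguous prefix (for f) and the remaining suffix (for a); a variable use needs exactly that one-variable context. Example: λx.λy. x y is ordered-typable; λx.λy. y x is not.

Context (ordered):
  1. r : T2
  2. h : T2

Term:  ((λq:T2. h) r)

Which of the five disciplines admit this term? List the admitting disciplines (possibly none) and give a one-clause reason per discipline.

admitted by: affine, unrestricted
use counts: r ×1, h ×1, q [bound] ×0
uses in reading order: h, r
typing: ✓ — T2
ordered: ✗, needs weakening: q unused
linear: ✗, needs weakening: q unused
affine: ✓, r, h, q: no repeats, contraction unneeded
relevant: ✗, needs weakening: q unused
unrestricted: ✓, type-checks (T2) and nothing is barred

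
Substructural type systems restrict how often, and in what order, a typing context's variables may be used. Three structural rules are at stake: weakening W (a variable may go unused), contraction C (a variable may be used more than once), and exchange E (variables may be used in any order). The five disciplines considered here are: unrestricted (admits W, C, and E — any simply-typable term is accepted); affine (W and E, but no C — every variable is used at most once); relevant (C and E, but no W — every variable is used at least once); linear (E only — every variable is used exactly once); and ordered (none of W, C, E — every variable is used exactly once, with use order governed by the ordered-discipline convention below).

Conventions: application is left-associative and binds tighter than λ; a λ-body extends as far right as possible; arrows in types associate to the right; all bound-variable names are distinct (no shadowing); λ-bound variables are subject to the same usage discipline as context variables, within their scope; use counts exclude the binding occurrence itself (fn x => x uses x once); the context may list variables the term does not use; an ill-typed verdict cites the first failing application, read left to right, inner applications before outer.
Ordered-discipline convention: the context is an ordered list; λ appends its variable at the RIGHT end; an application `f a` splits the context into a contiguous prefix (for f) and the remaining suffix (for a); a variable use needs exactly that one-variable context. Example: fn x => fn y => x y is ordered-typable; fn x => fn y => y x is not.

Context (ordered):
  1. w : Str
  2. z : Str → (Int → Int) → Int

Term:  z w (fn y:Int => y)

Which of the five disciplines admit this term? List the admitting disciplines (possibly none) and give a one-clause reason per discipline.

admitted in: linear, affine, relevant, unrestricted
counts: w=1, z=1, y (bound)=1
order of uses: z, w, y
typing: ✓ — Int
ordered ✗ (no ordered split (uses run z, w, y))
linear ✓ (w, z, y: one use apiece)
affine ✓ (none of w, z, y used more than once)
relevant ✓ (w, z, y: all used, weakening unneeded)
unrestricted ✓ (type-checks (Int) and nothing is barred)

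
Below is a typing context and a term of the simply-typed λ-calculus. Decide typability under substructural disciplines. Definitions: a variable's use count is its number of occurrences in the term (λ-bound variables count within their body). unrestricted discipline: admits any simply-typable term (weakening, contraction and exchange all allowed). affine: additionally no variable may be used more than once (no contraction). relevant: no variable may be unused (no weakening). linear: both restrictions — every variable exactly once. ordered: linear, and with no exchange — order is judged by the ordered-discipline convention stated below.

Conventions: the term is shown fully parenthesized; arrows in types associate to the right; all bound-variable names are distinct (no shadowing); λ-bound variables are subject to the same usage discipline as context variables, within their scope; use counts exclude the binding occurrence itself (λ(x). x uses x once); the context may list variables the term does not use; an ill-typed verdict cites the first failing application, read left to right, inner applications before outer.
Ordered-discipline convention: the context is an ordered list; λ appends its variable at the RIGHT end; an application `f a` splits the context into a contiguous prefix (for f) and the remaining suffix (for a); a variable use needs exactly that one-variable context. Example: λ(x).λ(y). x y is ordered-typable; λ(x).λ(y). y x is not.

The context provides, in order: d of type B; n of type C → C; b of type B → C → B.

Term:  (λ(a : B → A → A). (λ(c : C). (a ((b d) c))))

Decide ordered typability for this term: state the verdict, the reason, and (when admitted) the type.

no — n left unused
use counts: d: 1×, n: 0×, b: 1×, a (bound): 1×, c (bound): 1×
uses in reading order: a, b, d, c
typing: well-typed at (B → A → A) → C → A → A
all disciplines: ordered ✗, linear ✗, affine ✓, relevant ✗, unrestricted ✓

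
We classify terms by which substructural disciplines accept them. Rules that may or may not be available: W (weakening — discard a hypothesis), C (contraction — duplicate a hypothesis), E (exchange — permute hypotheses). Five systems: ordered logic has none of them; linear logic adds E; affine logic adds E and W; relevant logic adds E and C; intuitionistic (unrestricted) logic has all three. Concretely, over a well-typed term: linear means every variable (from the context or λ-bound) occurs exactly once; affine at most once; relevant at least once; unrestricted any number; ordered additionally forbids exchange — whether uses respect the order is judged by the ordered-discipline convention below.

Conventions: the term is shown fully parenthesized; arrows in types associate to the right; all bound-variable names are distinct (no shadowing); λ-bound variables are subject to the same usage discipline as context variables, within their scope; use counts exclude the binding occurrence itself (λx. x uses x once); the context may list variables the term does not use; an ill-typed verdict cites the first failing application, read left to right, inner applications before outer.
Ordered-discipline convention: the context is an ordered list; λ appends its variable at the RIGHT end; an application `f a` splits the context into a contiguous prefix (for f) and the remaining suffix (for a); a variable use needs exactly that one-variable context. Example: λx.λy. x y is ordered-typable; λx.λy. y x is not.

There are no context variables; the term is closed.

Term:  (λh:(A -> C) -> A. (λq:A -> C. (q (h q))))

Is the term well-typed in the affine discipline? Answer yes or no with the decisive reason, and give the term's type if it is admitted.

no — q ×2 used more than once (contraction)
use counts: h (λ-bound): 1; q (λ-bound): 2
left-to-right use order: q, h, q
typing: ✓ — ((A -> C) -> A) -> (A -> C) -> C
summary: ordered ✗; linear ✗; affine ✗; relevant ✓; unrestricted ✓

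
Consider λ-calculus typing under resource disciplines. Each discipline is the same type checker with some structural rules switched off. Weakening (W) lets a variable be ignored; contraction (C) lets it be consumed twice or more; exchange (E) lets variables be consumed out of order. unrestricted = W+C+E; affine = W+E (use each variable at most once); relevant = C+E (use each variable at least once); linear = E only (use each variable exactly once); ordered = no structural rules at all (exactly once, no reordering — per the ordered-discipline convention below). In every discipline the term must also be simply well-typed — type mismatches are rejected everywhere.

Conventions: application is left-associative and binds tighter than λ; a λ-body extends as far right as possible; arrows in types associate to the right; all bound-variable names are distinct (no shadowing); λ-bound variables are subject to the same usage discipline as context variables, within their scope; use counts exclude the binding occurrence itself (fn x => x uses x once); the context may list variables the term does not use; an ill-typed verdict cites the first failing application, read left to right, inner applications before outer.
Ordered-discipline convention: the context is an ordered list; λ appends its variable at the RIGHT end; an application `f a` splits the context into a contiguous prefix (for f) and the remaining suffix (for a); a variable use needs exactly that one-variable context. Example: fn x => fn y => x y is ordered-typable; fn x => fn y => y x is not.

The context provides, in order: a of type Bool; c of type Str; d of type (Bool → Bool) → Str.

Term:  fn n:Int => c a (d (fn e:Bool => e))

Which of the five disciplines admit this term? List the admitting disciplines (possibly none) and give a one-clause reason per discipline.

admitted in: none
variable uses: a=1, c=1, d=1, n [bound]=0, e [bound]=1
uses in reading order: c, a, d, e
typing: ill-typed: can't apply a value of type Str
ordered: ✗, fails simple typing
linear: ✗, a type mismatch blocks all five
affine: ✗, the type mismatch rejects it
relevant: ✗, not simply typable
unrestricted: ✗, fails simple typing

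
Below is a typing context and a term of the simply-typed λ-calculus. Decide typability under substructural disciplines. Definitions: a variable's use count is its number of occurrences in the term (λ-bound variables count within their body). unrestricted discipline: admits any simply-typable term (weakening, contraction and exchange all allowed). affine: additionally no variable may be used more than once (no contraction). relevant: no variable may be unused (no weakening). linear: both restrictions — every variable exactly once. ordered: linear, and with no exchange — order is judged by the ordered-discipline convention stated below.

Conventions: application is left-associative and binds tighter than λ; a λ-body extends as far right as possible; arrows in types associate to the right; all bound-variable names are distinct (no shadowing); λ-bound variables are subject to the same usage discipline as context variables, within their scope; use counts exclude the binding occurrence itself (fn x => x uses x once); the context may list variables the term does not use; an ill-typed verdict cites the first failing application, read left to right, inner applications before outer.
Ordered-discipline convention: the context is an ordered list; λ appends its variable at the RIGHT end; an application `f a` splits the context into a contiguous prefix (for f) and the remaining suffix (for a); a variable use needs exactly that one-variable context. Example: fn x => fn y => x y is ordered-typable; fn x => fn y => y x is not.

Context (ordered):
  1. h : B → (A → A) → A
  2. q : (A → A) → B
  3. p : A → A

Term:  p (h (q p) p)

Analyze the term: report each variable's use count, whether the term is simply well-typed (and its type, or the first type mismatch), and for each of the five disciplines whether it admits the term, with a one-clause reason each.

use counts: h: 1×; q: 1×; p: 3×
use order (left to right): p, h, q, p, p
typing: well-typed at A
ordered ✗ (p ×3 used more than once (contraction))
linear ✗ (p ×3 used more than once (contraction))
affine ✗ (p ×3 used more than once (contraction))
relevant ✓ (at least one use each (h, q, p))
unrestricted ✓ (typability at A is all that's needed)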